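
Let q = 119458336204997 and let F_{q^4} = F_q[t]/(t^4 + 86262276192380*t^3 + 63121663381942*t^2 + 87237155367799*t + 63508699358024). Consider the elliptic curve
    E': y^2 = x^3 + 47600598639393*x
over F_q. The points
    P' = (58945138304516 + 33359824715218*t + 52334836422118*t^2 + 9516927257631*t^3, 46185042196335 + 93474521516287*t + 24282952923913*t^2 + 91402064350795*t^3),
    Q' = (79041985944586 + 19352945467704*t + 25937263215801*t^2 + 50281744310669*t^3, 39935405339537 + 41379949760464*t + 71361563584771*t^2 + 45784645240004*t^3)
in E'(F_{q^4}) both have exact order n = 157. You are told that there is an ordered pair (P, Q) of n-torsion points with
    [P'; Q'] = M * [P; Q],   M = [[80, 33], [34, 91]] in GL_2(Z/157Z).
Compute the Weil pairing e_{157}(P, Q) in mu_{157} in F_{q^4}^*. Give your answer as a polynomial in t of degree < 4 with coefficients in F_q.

Under M = [[80,33],[34,91]] in GL_2(Z/157), e_{157}(P',Q') = e_{157}(P,Q)^(80*91-33*34 mod 157).
Inverting 35 mod 157: 9. Thus e_{157}(P,Q) = e(P',Q')^{9}.
Build f_{157,P'} and f_{157,Q'} via the 8-bit ladder of 157=10011101_2; evaluate at shifted divisors; quotient in F_{119458336204997^4}.
f_P(D_Q)/f_Q(D_P) = 43653916107677 + 50773974881362*t + 8938858503752*t^2 + 47220236427042*t^3.
Thus e_{157}(P,Q) = 67710874826530 + 4570960980559*t + 7678387906870*t^2 + 45332730323619*t^3.

67710874826530 + 4570960980559*t + 7678387906870*t^2 + 45332730323619*t^3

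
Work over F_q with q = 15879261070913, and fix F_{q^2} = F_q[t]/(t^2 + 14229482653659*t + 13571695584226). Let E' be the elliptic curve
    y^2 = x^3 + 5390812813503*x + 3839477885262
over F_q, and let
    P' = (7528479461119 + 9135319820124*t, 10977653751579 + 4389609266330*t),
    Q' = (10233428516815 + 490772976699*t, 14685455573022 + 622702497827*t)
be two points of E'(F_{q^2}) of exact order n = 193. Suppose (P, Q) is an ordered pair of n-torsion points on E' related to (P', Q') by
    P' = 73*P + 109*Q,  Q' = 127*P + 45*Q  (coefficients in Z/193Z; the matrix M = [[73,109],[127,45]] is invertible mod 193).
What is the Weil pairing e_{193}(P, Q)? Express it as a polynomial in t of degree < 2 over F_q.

8660467870439 + 11677198757099*t

e_{193}(aP+bQ,cP+dQ) = e_{193}(P,Q)^(ad-bc); with (a,b,c,d)=(73,109,127,45) this gives the det-193 law.
det(M) mod 193 = 57; its inverse in (Z/193)^* is 149 (check: 57*149 mod 193 = 1).
Miller loop for e_{193} over F_{15879261070913^2}: bits of 193 = 11000001; 7 double steps + 2 add steps, l/v at each.
The quotient is 1887736849846 + 4597998728400*t.
Finally e_{193}(P,Q) = 8660467870439 + 11677198757099*t.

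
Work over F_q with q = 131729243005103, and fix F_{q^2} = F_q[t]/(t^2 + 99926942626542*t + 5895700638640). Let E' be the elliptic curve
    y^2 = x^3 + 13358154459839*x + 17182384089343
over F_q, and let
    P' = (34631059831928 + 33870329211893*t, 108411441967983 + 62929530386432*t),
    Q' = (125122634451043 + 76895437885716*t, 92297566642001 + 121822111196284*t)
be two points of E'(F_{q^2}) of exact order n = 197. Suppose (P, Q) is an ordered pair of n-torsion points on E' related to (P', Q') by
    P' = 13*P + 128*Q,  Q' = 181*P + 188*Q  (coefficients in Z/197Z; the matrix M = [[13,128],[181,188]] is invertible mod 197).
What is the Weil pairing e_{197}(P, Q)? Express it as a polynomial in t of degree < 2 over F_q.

50092936153057 + 85350872942021*t

The 197-Weil pairing on E[197] over F_{131729243005103} is alternating-bilinear: e_{197}(P',Q') = e_{197}(P,Q)^det(M).
det M = 13*188 - 128*181 = -20724 = 158 (mod 197); 158^{-1} = 101 (mod 197).
Miller loop for e_{197} over F_{131729243005103^2}: bits of 197 = 11000101; 7 double steps + 3 add steps, l/v at each.
Miller gives e_{197}(P',Q') = 20092979097208 + 114539604794711*t in F_{131729243005103^2}.
Thus e_{197}(P,Q) = 50092936153057 + 85350872942021*t.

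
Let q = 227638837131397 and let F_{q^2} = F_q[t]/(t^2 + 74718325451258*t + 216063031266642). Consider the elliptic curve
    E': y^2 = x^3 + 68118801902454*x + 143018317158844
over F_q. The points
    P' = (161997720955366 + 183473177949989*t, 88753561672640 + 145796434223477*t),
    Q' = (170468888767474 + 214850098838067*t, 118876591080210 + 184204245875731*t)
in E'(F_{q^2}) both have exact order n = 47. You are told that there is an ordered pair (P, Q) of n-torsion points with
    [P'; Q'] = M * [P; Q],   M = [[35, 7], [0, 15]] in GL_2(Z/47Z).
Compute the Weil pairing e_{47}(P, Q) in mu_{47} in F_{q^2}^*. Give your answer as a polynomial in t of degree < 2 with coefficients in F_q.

e_{47} is bilinear + alternating on E[47], so e_{47}(35*P + 7*Q, 15*Q) = e_{47}(P,Q)^(35*15-7*0).
So e_{47}(P,Q) = e_{47}(P',Q')^{6}, since 8*6 = 1 mod 47.
6-bit Miller (101111) on E'/F_{227638837131397} with a'=68118801902454, b'=143018317158844: accumulate tangent/chord ratios at Q'+S and P'+S'.
Miller gives e_{47}(P',Q') = 157851739635265 + 138788780715951*t in F_{227638837131397^2}.
(157851739635265 + 138788780715951*t)^{6} mod (227638837131397,f) = 145299705900940 + 187417815134444*t.

145299705900940 + 187417815134444*t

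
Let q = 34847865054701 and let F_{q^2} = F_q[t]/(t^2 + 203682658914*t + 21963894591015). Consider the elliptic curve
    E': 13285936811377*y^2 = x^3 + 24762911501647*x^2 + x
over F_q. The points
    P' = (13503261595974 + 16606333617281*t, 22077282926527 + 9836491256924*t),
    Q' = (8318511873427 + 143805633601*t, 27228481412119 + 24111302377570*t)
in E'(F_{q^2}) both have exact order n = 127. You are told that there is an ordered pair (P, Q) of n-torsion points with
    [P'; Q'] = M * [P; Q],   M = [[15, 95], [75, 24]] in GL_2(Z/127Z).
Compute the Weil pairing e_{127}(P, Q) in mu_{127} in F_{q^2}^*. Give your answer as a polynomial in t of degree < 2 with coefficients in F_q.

15848910160406 + 14149465641626*t

Under M = [[15,95],[75,24]] in GL_2(Z/127), e_{127}(P',Q') = e_{127}(P,Q)^(15*24-95*75 mod 127).
Hence e(P,Q) = e(P',Q')^{56} where 56 = 93^{-1} mod 127.
Montgomery->Weierstrass: x_W = 11548198672340*x+17867186742148, y_W=11548198672340*y on F_{34847865054701}; lands on y^2=x^3+21100259037991*x+11651089329962.
Build f_{127,P'} and f_{127,Q'} via the 7-bit ladder of 127=1111111_2; evaluate at shifted divisors; quotient in F_{34847865054701^2}.
The quotient is 6848337444406 + 34222651528294*t.
Finally e_{127}(P,Q) = 15848910160406 + 14149465641626*t.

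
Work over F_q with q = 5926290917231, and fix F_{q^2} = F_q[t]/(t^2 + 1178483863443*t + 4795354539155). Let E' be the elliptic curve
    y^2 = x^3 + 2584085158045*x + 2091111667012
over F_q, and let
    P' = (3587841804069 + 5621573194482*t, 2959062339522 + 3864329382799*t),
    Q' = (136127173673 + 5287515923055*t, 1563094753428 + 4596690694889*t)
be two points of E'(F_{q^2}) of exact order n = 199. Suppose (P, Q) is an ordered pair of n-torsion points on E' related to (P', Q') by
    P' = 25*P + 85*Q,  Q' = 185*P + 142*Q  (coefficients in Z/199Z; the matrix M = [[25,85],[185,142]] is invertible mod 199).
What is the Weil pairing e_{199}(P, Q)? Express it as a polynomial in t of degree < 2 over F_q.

3865272372055 + 4596266383768*t

e_{199}(aP+bQ,cP+dQ) = e_{199}(P,Q)^(ad-bc); with (a,b,c,d)=(25,85,185,142) this gives the det-199 law.
det(M) mod 199 = 163; its inverse in (Z/199)^* is 105 (check: 163*105 mod 199 = 1).
Double-and-add over 11000111: 8-1 doublings, 5-1 additions; each step l_{T,T}/v_{2T} or l_{T,P'}/v at Q'+S for random S.
Result: e(P',Q') = 1270833157595 + 4794416505565*t.
Raise to 105: e(P,Q) = 3865272372055 + 4596266383768*t in mu_{199}.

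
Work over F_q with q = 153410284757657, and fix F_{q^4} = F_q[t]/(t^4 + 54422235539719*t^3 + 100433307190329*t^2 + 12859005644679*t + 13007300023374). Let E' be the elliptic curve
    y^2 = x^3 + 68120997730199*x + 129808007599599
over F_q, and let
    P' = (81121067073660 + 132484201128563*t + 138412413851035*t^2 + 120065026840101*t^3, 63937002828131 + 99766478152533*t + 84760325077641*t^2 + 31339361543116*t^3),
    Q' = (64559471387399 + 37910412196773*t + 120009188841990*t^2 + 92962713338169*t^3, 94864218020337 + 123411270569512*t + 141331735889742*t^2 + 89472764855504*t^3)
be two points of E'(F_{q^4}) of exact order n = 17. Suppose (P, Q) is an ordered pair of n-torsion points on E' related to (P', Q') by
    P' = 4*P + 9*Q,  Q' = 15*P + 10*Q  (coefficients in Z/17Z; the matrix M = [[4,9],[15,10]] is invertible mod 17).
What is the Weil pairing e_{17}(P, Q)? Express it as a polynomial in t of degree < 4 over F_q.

40192348954978 + 60780309988159*t + 133817883042387*t^2 + 106275490569048*t^3

Under M = [[4,9],[15,10]] in GL_2(Z/17), e_{17}(P',Q') = e_{17}(P,Q)^(4*10-9*15 mod 17).
So e_{17}(P,Q) = e_{17}(P',Q')^{5}, since 7*5 = 1 mod 17.
Miller loop for e_{17} over F_{153410284757657^4}: bits of 17 = 10001; 4 double steps + 1 add steps, l/v at each.
e_{17}(P',Q') = 147271619796298 + 41191921770035*t + 65180400473917*t^2 + 15862120494636*t^3.
Raise to 5: e(P,Q) = 40192348954978 + 60780309988159*t + 133817883042387*t^2 + 106275490569048*t^3 in mu_{17}.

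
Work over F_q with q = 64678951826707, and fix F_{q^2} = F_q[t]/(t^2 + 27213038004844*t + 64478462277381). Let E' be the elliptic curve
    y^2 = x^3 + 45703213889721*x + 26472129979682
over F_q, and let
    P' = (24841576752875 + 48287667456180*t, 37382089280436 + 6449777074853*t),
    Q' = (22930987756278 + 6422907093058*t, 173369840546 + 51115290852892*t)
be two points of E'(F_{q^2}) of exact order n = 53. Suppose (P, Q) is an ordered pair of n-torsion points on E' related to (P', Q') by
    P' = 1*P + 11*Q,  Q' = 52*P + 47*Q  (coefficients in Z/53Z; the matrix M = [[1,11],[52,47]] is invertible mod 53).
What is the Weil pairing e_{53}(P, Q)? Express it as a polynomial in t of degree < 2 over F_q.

42431881410006 + 19770099177281*t

Under M = [[1,11],[52,47]] in GL_2(Z/53), e_{53}(P',Q') = e_{53}(P,Q)^(1*47-11*52 mod 53).
det(M) mod 53 = 5; its inverse in (Z/53)^* is 32 (check: 5*32 mod 53 = 1).
6-bit Miller (110101) on E'/F_{64678951826707} with a'=45703213889721, b'=26472129979682: accumulate tangent/chord ratios at Q'+S and P'+S'.
e_{53}(P',Q') = 44118912306999 + 52290016960311*t.
(44118912306999 + 52290016960311*t)^{32} mod (64678951826707,f) = 42431881410006 + 19770099177281*t.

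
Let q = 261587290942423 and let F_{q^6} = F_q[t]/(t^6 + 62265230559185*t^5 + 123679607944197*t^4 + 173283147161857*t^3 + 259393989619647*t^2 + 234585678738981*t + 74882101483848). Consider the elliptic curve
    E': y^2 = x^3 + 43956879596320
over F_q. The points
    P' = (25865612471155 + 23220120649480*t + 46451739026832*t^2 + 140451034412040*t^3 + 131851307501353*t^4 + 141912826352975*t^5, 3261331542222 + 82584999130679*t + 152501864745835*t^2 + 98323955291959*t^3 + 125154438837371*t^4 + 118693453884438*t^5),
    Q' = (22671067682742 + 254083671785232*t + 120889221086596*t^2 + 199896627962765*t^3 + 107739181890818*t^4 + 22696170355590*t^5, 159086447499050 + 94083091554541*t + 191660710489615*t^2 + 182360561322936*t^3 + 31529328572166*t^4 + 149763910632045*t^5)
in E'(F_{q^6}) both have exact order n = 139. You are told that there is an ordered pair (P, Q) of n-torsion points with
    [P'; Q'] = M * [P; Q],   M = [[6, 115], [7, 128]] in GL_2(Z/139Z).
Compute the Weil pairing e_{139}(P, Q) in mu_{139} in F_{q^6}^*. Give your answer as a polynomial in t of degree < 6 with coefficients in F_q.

e_{139}(aP+bQ,cP+dQ) = e_{139}(P,Q)^(ad-bc); with (a,b,c,d)=(6,115,7,128) this gives the det-139 law.
det M = 6*128 - 115*7 = -37 = 102 (mod 139); 102^{-1} = 15 (mod 139).
Run Miller on y^2=x^3+43956879596320 over F_{261587290942423}: ladder 10001011 (8 bits); e = f_P(D_Q)/f_Q(D_P).
The quotient is 8086768664473 + 90413030770684*t + 194318331014968*t^2 + 90557960439261*t^3 + 3073089791494*t^4 + 110230577202790*t^5.
Finally e_{139}(P,Q) = 253817147656264 + 131379340820848*t + 60300645991764*t^2 + 9421962015534*t^3 + 167738426854430*t^4 + 31097226125518*t^5.

253817147656264 + 131379340820848*t + 60300645991764*t^2 + 9421962015534*t^3 + 167738426854430*t^4 + 31097226125518*t^5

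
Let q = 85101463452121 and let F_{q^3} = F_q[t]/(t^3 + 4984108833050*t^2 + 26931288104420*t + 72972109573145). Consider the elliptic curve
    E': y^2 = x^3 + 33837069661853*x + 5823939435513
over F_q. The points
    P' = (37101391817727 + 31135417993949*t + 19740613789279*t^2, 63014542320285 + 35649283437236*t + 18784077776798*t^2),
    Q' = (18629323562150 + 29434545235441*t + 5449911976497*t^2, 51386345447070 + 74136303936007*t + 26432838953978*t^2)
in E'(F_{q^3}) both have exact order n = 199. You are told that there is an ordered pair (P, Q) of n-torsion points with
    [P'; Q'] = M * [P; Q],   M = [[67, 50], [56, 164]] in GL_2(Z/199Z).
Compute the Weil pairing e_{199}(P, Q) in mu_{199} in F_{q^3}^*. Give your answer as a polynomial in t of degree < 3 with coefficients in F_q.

Since e_{199}(P,P)=e_{199}(Q,Q)=1 and e_{199}(Q,P)=e_{199}(P,Q)^{-1}, expanding e_{199}(67*P + 50*Q,56*P + 164*Q) leaves e(P,Q)^det(M).
So e_{199}(P,Q) = e_{199}(P',Q')^{151}, since 29*151 = 1 mod 199.
8-bit Miller (11000111) on E'/F_{85101463452121} with a'=33837069661853, b'=5823939435513: accumulate tangent/chord ratios at Q'+S and P'+S'.
f_P(D_Q)/f_Q(D_P) = 38056107827778 + 71050732762333*t + 45071015095296*t^2.
Thus e_{199}(P,Q) = 32985067469881 + 24795172422882*t + 15386300374470*t^2.

32985067469881 + 24795172422882*t + 15386300374470*t^2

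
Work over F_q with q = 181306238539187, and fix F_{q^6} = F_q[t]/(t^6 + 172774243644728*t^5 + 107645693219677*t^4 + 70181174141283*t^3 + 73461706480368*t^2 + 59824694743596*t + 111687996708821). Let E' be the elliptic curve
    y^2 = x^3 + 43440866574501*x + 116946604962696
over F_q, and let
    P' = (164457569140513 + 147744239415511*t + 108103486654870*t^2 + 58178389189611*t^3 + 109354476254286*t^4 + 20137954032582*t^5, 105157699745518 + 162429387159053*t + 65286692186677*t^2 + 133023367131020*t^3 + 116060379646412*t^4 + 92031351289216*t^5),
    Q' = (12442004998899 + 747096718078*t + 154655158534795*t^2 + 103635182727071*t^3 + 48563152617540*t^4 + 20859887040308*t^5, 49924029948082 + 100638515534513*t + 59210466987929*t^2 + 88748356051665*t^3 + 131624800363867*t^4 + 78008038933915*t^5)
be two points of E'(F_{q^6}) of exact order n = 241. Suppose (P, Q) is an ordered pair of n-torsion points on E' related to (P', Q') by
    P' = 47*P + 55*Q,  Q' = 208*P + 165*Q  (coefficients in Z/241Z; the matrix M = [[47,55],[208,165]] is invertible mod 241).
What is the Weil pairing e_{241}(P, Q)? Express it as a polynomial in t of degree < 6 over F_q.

178053344301073 + 5596121853537*t + 107071414278388*t^2 + 108203587660824*t^3 + 99685882907335*t^4 + 99257877810280*t^5

Alternating bilinearity on E[241] (values in mu_{241} in F_{181306238539187^6}) gives e(P',Q') = e(P,Q)^det(M).
Inverting 171 mod 241: 210. Thus e_{241}(P,Q) = e(P',Q')^{210}.
Double-and-add over 11110001: 8-1 doublings, 5-1 additions; each step l_{T,T}/v_{2T} or l_{T,P'}/v at Q'+S for random S.
The quotient is 122990773936873 + 154692642557206*t + 68387152586388*t^2 + 73653366898498*t^3 + 123831559811709*t^4 + 107696072120418*t^5.
Finally e_{241}(P,Q) = 178053344301073 + 5596121853537*t + 107071414278388*t^2 + 108203587660824*t^3 + 99685882907335*t^4 + 99257877810280*t^5.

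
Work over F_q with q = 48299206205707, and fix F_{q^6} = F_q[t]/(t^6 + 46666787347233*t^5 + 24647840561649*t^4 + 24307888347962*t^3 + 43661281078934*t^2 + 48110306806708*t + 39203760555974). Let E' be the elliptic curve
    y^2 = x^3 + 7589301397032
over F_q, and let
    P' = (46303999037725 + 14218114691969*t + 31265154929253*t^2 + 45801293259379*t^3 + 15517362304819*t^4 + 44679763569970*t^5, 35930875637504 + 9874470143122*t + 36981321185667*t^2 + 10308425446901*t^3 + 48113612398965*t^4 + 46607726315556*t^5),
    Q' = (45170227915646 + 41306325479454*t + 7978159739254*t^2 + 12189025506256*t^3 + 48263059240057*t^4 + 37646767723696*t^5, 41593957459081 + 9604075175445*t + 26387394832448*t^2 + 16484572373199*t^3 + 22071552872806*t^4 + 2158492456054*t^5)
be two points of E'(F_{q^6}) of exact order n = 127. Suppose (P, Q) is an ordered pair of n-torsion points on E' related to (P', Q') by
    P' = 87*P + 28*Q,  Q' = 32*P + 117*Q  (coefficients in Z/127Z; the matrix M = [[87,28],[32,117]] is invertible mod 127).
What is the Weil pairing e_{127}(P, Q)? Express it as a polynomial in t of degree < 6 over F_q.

10971952583147 + 42340900716339*t + 21016599661323*t^2 + 20903485868490*t^3 + 5422020837288*t^4 + 4224677025084*t^5

The 127-Weil pairing on E[127] over F_{48299206205707} is alternating-bilinear: e_{127}(P',Q') = e_{127}(P,Q)^det(M).
So e_{127}(P,Q) = e_{127}(P',Q')^{53}, since 12*53 = 1 mod 127.
Miller loop for e_{127} over F_{48299206205707^6}: bits of 127 = 1111111; 6 double steps + 6 add steps, l/v at each.
Result: e(P',Q') = 28712305009878 + 25865014947707*t + 28956718401849*t^2 + 41232682523026*t^3 + 10172714304108*t^4 + 41763282003447*t^5.
e_{127}(P,Q) = (28712305009878 + 25865014947707*t + 28956718401849*t^2 + 41232682523026*t^3 + 10172714304108*t^4 + 41763282003447*t^5)^{53} = 10971952583147 + 42340900716339*t + 21016599661323*t^2 + 20903485868490*t^3 + 5422020837288*t^4 + 4224677025084*t^5.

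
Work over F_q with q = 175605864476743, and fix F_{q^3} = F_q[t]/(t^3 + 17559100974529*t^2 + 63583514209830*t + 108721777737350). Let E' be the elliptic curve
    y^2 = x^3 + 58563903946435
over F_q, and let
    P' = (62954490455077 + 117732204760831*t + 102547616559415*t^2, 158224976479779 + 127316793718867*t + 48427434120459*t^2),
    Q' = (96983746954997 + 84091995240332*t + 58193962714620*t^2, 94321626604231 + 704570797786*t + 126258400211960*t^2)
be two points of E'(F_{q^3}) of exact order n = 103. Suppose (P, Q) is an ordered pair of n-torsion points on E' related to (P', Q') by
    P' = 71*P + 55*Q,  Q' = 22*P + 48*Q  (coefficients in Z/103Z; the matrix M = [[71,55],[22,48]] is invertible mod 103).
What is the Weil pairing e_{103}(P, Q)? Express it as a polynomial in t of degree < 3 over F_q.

Under M = [[71,55],[22,48]] in GL_2(Z/103), e_{103}(P',Q') = e_{103}(P,Q)^(71*48-55*22 mod 103).
det(M) mod 103 = 35; its inverse in (Z/103)^* is 53 (check: 35*53 mod 103 = 1).
Build f_{103,P'} and f_{103,Q'} via the 7-bit ladder of 103=1100111_2; evaluate at shifted divisors; quotient in F_{175605864476743^3}.
The quotient is 103421164916081 + 16334768117157*t + 130065195287880*t^2.
Raise to 53: e(P,Q) = 42079612566654 + 157338512334031*t + 147818878369078*t^2 in mu_{103}.

42079612566654 + 157338512334031*t + 147818878369078*t^2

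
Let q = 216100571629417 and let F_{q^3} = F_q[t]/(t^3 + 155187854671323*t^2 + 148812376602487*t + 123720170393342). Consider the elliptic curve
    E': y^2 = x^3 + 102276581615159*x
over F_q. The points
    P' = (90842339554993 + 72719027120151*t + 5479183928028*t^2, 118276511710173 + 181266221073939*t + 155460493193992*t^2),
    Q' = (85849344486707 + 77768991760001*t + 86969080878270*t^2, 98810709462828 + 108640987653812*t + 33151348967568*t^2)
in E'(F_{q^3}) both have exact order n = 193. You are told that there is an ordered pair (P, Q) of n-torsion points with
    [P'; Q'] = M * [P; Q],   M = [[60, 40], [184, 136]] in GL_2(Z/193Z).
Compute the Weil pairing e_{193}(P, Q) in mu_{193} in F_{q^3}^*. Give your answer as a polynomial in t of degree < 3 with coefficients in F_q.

86757437021049 + 136678295718412*t + 46160066513896*t^2

e_{193} is bilinear + alternating on E[193], so e_{193}(60*P + 40*Q, 184*P + 136*Q) = e_{193}(P,Q)^(60*136-40*184).
So e_{193}(P,Q) = e_{193}(P',Q')^{131}, since 28*131 = 1 mod 193.
Build f_{193,P'} and f_{193,Q'} via the 8-bit ladder of 193=11000001_2; evaluate at shifted divisors; quotient in F_{216100571629417^3}.
The quotient is 136421365394323 + 157246047333401*t + 150685249660208*t^2.
Finally e_{193}(P,Q) = 86757437021049 + 136678295718412*t + 46160066513896*t^2.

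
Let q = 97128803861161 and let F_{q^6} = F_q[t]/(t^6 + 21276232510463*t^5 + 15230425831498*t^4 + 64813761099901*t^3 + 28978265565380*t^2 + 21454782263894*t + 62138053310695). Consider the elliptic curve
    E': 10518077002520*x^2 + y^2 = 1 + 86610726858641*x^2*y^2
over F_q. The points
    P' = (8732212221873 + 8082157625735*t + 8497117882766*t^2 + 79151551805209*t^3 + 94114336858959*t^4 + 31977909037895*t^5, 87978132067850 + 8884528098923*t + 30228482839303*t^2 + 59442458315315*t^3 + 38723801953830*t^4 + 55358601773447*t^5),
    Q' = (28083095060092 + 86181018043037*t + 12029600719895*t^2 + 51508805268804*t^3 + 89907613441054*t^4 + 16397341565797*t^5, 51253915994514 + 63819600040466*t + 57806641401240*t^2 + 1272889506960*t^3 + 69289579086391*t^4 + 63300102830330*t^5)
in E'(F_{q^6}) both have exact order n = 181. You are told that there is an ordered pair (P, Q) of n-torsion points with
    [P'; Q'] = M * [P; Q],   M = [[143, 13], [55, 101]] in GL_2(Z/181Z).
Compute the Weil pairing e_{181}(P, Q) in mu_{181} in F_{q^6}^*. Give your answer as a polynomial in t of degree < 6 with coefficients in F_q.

12901476012625 + 92745739986699*t + 79241979973548*t^2 + 83614479961737*t^3 + 1962343305525*t^4 + 67602033545819*t^5

Since e_{181}(P,P)=e_{181}(Q,Q)=1 and e_{181}(Q,P)=e_{181}(P,Q)^{-1}, expanding e_{181}(143*P + 13*Q,55*P + 101*Q) leaves e(P,Q)^det(M).
143*101 - 13*55 = 13728; reduced mod 181: det = 153, inverse 84.
Edwards a_E,d_E -> Montgomery A=0,B=69088895359587 -> Weierstrass 71532531253160,0 via alpha=0,beta=5259038501260.
8-bit Miller (10110101) on E'/F_{97128803861161} with a'=71532531253160, b'=0: accumulate tangent/chord ratios at Q'+S and P'+S'.
f_P(D_Q)/f_Q(D_P) = 61937178320120 + 66059229297437*t + 4763816448954*t^2 + 71468705683228*t^3 + 60437653310985*t^4 + 82314481144322*t^5.
Finally e_{181}(P,Q) = 12901476012625 + 92745739986699*t + 79241979973548*t^2 + 83614479961737*t^3 + 1962343305525*t^4 + 67602033545819*t^5.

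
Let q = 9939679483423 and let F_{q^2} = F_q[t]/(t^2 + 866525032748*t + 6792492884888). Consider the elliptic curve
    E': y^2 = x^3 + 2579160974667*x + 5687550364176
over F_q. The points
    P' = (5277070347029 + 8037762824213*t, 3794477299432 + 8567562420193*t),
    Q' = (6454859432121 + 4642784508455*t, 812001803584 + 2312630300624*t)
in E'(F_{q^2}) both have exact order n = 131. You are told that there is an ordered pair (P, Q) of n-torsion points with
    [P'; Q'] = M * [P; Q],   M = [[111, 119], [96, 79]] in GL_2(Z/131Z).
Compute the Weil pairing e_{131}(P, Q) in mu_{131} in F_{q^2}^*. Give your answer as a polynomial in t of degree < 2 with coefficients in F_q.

5293234593652 + 7017153372720*t

Under M = [[111,119],[96,79]] in GL_2(Z/131), e_{131}(P',Q') = e_{131}(P,Q)^(111*79-119*96 mod 131).
111*79 - 119*96 = -2655; reduced mod 131: det = 96, inverse 116.
Miller loop for e_{131} over F_{9939679483423^2}: bits of 131 = 10000011; 7 double steps + 2 add steps, l/v at each.
Miller gives e_{131}(P',Q') = 3132525170325 + 6081294783059*t in F_{9939679483423^2}.
Hence e(P,Q) = 5293234593652 + 7017153372720*t in F_{9939679483423^2}^*.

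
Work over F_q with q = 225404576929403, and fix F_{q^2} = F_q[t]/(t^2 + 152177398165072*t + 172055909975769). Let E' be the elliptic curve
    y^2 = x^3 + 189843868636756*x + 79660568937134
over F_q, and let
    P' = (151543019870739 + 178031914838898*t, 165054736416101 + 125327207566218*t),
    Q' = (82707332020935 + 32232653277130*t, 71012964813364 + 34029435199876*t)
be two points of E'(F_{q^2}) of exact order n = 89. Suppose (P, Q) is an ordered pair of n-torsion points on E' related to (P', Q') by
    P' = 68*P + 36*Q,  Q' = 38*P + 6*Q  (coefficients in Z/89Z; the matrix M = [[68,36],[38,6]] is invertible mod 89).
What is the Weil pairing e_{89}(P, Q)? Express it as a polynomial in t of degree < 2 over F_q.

140443127174116 + 74143975641028*t

The 89-Weil pairing on E[89] over F_{225404576929403} is alternating-bilinear: e_{89}(P',Q') = e_{89}(P,Q)^det(M).
Hence e(P,Q) = e(P',Q')^{75} where 75 = 19^{-1} mod 89.
7-bit Miller (1011001) on E'/F_{225404576929403} with a'=189843868636756, b'=79660568937134: accumulate tangent/chord ratios at Q'+S and P'+S'.
Miller gives e_{89}(P',Q') = 82133276829862 + 45836066525100*t in F_{225404576929403^2}.
Hence e(P,Q) = 140443127174116 + 74143975641028*t in F_{225404576929403^2}^*.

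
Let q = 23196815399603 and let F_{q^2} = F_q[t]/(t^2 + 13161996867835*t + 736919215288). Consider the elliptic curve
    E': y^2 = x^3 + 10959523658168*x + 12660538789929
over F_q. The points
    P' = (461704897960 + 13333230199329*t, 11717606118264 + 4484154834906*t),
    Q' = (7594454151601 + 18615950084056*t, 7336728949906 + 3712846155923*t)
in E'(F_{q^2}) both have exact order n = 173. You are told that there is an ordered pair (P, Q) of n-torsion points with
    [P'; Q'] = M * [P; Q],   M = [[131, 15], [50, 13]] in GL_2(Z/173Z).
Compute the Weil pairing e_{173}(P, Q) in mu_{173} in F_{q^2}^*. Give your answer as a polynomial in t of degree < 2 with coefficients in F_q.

Under M = [[131,15],[50,13]] in GL_2(Z/173), e_{173}(P',Q') = e_{173}(P,Q)^(131*13-15*50 mod 173).
Inverting 88 mod 173: 116. Thus e_{173}(P,Q) = e(P',Q')^{116}.
n = 173 = (10101101)_2 (8 bits, wt 5); accumulate f_{173,P'}(Q'+S)/f_{173,P'}(S) along the 7-step ladder.
The quotient is 22130283937589 + 17615208302645*t.
Thus e_{173}(P,Q) = 5164741807661 + 5309778368533*t.

5164741807661 + 5309778368533*t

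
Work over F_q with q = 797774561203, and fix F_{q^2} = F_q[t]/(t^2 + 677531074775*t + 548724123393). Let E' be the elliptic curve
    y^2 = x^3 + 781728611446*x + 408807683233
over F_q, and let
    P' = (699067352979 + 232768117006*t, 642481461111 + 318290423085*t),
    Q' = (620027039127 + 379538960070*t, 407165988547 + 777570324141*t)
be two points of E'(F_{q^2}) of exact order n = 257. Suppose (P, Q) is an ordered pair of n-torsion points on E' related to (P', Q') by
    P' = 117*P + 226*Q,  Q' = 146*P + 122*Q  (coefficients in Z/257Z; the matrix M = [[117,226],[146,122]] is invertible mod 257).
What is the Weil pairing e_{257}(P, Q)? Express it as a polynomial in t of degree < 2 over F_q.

Since e_{257}(P,P)=e_{257}(Q,Q)=1 and e_{257}(Q,P)=e_{257}(P,Q)^{-1}, expanding e_{257}(117*P + 226*Q,146*P + 122*Q) leaves e(P,Q)^det(M).
Hence e(P,Q) = e(P',Q')^{145} where 145 = 39^{-1} mod 257.
Miller loop for e_{257} over F_{797774561203^2}: bits of 257 = 100000001; 8 double steps + 1 add steps, l/v at each.
Miller gives e_{257}(P',Q') = 574576528684 + 567056044371*t in F_{797774561203^2}.
Thus e_{257}(P,Q) = 502239652792 + 421221727881*t.

502239652792 + 421221727881*t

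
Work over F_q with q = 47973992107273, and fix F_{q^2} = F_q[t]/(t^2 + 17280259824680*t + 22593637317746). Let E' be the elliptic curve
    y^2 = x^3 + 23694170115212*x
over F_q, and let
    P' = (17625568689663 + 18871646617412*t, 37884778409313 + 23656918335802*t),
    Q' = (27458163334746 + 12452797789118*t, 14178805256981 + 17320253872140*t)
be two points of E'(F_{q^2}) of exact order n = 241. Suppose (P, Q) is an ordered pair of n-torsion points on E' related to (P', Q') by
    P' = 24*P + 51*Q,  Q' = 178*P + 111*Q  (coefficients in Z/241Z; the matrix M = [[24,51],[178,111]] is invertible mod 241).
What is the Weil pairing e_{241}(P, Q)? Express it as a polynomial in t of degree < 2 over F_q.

e_{241}(aP+bQ,cP+dQ) = e_{241}(P,Q)^(ad-bc); with (a,b,c,d)=(24,51,178,111) this gives the det-241 law.
Hence e(P,Q) = e(P',Q')^{184} where 184 = 93^{-1} mod 241.
Miller loop for e_{241} over F_{47973992107273^2}: bits of 241 = 11110001; 7 double steps + 4 add steps, l/v at each.
f_P(D_Q)/f_Q(D_P) = 43235382283722 + 34784100726393*t.
(43235382283722 + 34784100726393*t)^{184} mod (47973992107273,f) = 16227365488 + 32889261901027*t.

16227365488 + 32889261901027*t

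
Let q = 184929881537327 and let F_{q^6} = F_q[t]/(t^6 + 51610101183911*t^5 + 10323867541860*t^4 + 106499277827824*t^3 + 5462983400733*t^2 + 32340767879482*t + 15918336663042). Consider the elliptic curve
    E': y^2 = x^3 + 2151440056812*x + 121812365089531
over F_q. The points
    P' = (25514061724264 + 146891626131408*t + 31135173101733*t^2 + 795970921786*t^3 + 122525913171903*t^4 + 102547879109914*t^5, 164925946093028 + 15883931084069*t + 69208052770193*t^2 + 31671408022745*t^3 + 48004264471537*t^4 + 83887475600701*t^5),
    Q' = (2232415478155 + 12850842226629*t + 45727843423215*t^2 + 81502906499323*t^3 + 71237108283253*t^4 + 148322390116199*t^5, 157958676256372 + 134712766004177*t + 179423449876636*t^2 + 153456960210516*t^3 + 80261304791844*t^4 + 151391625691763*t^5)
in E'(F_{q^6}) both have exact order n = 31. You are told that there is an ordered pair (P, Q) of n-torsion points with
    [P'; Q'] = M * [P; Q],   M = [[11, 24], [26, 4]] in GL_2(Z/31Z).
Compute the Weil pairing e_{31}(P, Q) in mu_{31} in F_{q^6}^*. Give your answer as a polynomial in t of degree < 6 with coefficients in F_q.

Under M = [[11,24],[26,4]] in GL_2(Z/31), e_{31}(P',Q') = e_{31}(P,Q)^(11*4-24*26 mod 31).
det M = 11*4 - 24*26 = -580 = 9 (mod 31); 9^{-1} = 7 (mod 31).
Build f_{31,P'} and f_{31,Q'} via the 5-bit ladder of 31=11111_2; evaluate at shifted divisors; quotient in F_{184929881537327^6}.
The quotient is 107678649234935 + 158511648545715*t + 120457214955013*t^2 + 43628986618452*t^3 + 133953970841297*t^4 + 48495006520581*t^5.
Thus e_{31}(P,Q) = 31769520189853 + 144651170345203*t + 162124525336486*t^2 + 139854135479182*t^3 + 58096677246673*t^4 + 160049720350430*t^5.

31769520189853 + 144651170345203*t + 162124525336486*t^2 + 139854135479182*t^3 + 58096677246673*t^4 + 160049720350430*t^5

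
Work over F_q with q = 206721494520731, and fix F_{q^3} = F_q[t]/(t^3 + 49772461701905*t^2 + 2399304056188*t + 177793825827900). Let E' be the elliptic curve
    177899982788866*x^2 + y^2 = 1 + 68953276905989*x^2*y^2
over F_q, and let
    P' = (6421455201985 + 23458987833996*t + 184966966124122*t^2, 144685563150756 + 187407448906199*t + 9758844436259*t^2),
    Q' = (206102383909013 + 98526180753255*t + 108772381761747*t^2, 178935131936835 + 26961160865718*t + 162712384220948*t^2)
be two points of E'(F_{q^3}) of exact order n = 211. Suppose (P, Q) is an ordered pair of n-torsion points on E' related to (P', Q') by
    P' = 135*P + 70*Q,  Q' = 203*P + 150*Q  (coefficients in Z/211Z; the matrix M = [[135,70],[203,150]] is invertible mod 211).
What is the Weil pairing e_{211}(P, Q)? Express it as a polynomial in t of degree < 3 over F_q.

105634691558611 + 32406701041403*t + 85212736998907*t^2

e_{211}(aP+bQ,cP+dQ) = e_{211}(P,Q)^(ad-bc); with (a,b,c,d)=(135,70,203,150) this gives the det-211 law.
135*150 - 70*203 = 6040; reduced mod 211: det = 132, inverse 8.
Edwards->Montgomery: u=(1+y)/(1-y), v=u/x -> 116536703089819v^2=u^3+193727290234752u^2+u; then x_W=78917050100902u+144502957209508: y^2=x^3+172662192018249*x+195661702262710.
n = 211 = (11010011)_2 (8 bits, wt 5); accumulate f_{211,P'}(Q'+S)/f_{211,P'}(S) along the 7-step ladder.
Result: e(P',Q') = 180544590323542 + 163024084634805*t + 102939534354962*t^2.
Thus e_{211}(P,Q) = 105634691558611 + 32406701041403*t + 85212736998907*t^2.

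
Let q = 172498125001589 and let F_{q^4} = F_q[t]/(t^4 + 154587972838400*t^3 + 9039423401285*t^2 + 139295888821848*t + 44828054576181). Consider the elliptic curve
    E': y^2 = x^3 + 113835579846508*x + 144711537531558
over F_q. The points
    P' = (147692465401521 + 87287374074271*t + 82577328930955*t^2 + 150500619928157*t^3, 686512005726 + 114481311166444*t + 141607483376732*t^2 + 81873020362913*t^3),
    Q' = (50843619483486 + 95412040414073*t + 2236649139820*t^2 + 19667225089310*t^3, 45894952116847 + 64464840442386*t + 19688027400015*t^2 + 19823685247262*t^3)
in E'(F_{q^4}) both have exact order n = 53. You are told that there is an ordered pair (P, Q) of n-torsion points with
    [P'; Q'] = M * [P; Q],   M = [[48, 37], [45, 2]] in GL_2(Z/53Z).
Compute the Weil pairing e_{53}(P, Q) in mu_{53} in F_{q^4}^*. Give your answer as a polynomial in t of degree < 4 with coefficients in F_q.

Alternating bilinearity on E[53] (values in mu_{53} in F_{172498125001589^4}) gives e(P',Q') = e(P,Q)^det(M).
det M = 48*2 - 37*45 = -1569 = 21 (mod 53); 21^{-1} = 48 (mod 53).
Double-and-add over 110101: 6-1 doublings, 4-1 additions; each step l_{T,T}/v_{2T} or l_{T,P'}/v at Q'+S for random S.
e_{53}(P',Q') = 150401856544031 + 169249887485377*t + 515134626516*t^2 + 119107613479094*t^3.
(150401856544031 + 169249887485377*t + 515134626516*t^2 + 119107613479094*t^3)^{48} mod (172498125001589,f) = 157568688960354 + 80867643015487*t + 68773312907907*t^2 + 64360025308726*t^3.

157568688960354 + 80867643015487*t + 68773312907907*t^2 + 64360025308726*t^3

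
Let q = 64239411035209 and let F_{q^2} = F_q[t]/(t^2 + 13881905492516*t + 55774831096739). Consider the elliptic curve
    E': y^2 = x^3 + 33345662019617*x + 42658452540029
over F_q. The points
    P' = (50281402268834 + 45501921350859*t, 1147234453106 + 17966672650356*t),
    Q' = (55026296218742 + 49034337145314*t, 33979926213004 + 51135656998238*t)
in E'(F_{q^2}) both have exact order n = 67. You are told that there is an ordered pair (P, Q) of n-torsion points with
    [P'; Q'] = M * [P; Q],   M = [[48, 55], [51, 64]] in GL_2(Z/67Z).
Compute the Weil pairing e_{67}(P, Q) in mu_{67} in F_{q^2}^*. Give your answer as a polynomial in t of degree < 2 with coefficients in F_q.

70017432849 + 1719906095128*t

The 67-Weil pairing on E[67] over F_{64239411035209} is alternating-bilinear: e_{67}(P',Q') = e_{67}(P,Q)^det(M).
det(M) mod 67 = 66; its inverse in (Z/67)^* is 66 (check: 66*66 mod 67 = 1).
Run Miller on y^2=x^3+33345662019617*x+42658452540029 over F_{64239411035209}: ladder 1000011 (7 bits); e = f_P(D_Q)/f_Q(D_P).
The quotient is 61656593460620 + 62519504940081*t.
e_{67}(P,Q) = (61656593460620 + 62519504940081*t)^{66} = 70017432849 + 1719906095128*t.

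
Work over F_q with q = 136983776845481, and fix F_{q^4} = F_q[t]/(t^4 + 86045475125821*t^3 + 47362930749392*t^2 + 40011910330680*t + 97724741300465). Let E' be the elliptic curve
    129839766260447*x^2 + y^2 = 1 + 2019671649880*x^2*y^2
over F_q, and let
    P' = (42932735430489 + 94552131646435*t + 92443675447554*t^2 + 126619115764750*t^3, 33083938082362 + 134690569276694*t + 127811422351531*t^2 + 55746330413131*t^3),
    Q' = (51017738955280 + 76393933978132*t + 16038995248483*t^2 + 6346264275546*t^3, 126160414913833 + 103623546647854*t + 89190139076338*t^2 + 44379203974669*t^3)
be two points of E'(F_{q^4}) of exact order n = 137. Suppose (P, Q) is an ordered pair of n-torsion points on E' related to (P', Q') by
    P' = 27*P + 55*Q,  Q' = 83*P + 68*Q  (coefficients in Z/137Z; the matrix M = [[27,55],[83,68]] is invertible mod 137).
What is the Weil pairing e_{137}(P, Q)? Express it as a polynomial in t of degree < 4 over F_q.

Alternating bilinearity on E[137] (values in mu_{137} in F_{136983776845481^4}) gives e(P',Q') = e(P,Q)^det(M).
27*68 - 55*83 = -2729; reduced mod 137: det = 11, inverse 25.
Edwards->Montgomery: u=(1+y)/(1-y), v=u/x -> 125476104373944v^2=u^3+56223824013775u^2+u; then x_W=66200967864012u+90468461407795: y^2=x^3+91442581288940*x+39614941197671.
Miller loop for e_{137} over F_{136983776845481^4}: bits of 137 = 10001001; 7 double steps + 2 add steps, l/v at each.
So e_{137}(P',Q') = 105100930954914 + 37720081839442*t + 28461155215830*t^2 + 40533863784994*t^3.
Raise to 25: e(P,Q) = 81729460045111 + 99644963099182*t + 113301901629706*t^2 + 48243764177884*t^3 in mu_{137}.

81729460045111 + 99644963099182*t + 113301901629706*t^2 + 48243764177884*t^3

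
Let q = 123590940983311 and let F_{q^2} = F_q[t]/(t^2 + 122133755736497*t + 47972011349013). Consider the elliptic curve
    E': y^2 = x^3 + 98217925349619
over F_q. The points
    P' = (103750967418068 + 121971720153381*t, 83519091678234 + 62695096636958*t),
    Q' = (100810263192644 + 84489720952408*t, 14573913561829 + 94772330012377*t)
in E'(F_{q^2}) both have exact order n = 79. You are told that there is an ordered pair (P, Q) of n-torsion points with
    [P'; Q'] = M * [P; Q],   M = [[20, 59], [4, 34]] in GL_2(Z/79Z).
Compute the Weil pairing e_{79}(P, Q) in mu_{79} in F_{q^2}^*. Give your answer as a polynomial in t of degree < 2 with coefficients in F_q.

Alternating bilinearity on E[79] (values in mu_{79} in F_{123590940983311^2}) gives e(P',Q') = e(P,Q)^det(M).
Inverting 49 mod 79: 50. Thus e_{79}(P,Q) = e(P',Q')^{50}.
Miller loop for e_{79} over F_{123590940983311^2}: bits of 79 = 1001111; 6 double steps + 4 add steps, l/v at each.
Result: e(P',Q') = 18078798478001 + 121549903237261*t.
Thus e_{79}(P,Q) = 83273170668979 + 63679137583685*t.

83273170668979 + 63679137583685*t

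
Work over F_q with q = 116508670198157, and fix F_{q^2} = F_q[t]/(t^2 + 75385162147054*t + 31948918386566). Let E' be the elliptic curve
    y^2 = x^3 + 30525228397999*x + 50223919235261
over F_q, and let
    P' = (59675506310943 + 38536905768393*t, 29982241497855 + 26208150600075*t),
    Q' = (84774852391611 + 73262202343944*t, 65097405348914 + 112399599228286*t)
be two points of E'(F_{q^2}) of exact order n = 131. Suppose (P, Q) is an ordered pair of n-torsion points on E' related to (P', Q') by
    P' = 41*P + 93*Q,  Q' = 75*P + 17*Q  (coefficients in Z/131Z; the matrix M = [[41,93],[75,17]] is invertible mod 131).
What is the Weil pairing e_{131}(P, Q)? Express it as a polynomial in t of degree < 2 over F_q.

Alternating bilinearity on E[131] (values in mu_{131} in F_{116508670198157^2}) gives e(P',Q') = e(P,Q)^det(M).
So e_{131}(P,Q) = e_{131}(P',Q')^{118}, since 10*118 = 1 mod 131.
Miller loop for e_{131} over F_{116508670198157^2}: bits of 131 = 10000011; 7 double steps + 2 add steps, l/v at each.
e_{131}(P',Q') = 81732882614860 + 40927029850038*t.
e_{131}(P,Q) = (81732882614860 + 40927029850038*t)^{118} = 46456729374424 + 22183583997114*t.

46456729374424 + 22183583997114*t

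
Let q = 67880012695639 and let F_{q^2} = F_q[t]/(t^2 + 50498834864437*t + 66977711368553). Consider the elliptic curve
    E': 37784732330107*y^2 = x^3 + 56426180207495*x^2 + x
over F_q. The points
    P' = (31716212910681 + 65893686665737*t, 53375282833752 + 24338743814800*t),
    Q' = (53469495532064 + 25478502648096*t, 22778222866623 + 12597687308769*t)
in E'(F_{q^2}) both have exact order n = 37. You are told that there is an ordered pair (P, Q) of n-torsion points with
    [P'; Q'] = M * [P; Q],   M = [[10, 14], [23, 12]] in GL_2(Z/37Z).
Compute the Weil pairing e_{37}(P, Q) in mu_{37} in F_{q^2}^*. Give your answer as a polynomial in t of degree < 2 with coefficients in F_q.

65242119490063 + 52310717247446*t

e_{37}(aP+bQ,cP+dQ) = e_{37}(P,Q)^(ad-bc); with (a,b,c,d)=(10,14,23,12) this gives the det-37 law.
Hence e(P,Q) = e(P',Q')^{13} where 13 = 20^{-1} mod 37.
Undo Montgomery via alpha=28620611207457, beta=27733558861796: (a',b')=(43504301908938,56572244995203) over F_{67880012695639}.
n = 37 = (100101)_2 (6 bits, wt 3); accumulate f_{37,P'}(Q'+S)/f_{37,P'}(S) along the 5-step ladder.
Miller gives e_{37}(P',Q') = 25164138058652 + 23764347513309*t in F_{67880012695639^2}.
Hence e(P,Q) = 65242119490063 + 52310717247446*t in F_{67880012695639^2}^*.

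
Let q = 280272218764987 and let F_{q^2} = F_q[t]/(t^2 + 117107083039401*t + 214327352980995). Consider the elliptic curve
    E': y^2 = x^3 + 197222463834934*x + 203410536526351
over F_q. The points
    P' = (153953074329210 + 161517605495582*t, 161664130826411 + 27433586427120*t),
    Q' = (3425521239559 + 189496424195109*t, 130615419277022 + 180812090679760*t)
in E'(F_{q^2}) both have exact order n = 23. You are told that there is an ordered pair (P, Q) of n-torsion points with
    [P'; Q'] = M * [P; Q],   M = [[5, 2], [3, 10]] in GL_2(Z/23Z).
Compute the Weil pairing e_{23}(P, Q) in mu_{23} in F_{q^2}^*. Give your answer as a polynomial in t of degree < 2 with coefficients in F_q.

Alternating bilinearity on E[23] (values in mu_{23} in F_{280272218764987^2}) gives e(P',Q') = e(P,Q)^det(M).
Hence e(P,Q) = e(P',Q')^{11} where 11 = 21^{-1} mod 23.
Miller loop for e_{23} over F_{280272218764987^2}: bits of 23 = 10111; 4 double steps + 3 add steps, l/v at each.
So e_{23}(P',Q') = 56890576120836 + 200330212648975*t.
Raise to 11: e(P,Q) = 87405181247606 + 64668622310202*t in mu_{23}.

87405181247606 + 64668622310202*t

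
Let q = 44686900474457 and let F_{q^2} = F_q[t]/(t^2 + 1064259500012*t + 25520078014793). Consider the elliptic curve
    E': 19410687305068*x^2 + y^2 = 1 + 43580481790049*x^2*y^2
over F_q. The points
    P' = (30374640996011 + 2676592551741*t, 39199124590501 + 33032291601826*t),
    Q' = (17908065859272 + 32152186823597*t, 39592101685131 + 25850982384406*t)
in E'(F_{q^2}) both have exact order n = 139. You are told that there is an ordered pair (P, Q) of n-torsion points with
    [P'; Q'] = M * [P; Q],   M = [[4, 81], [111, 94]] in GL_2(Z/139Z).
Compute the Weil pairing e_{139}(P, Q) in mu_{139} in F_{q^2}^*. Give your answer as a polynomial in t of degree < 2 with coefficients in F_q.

15074200092082 + 17393182867327*t

e_{139}(aP+bQ,cP+dQ) = e_{139}(P,Q)^(ad-bc); with (a,b,c,d)=(4,81,111,94) this gives the det-139 law.
det M = 4*94 - 81*111 = -8615 = 3 (mod 139); 3^{-1} = 93 (mod 139).
Map (x,y)_Ed via u=(1+y)/(1-y), v=(1+y)/((1-y)x) to Montgomery A=13198395295050,B=12824690970063; then to (a',b')=(5480326009118,28312676193382).
Double-and-add over 10001011: 8-1 doublings, 4-1 additions; each step l_{T,T}/v_{2T} or l_{T,P'}/v at Q'+S for random S.
e_{139}(P',Q') = 30752457914847 + 729795136023*t.
Raise to 93: e(P,Q) = 15074200092082 + 17393182867327*t in mu_{139}.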